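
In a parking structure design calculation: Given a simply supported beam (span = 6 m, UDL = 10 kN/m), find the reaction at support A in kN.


Total load = w * L = 10 * 6 = 60 kN
By symmetry, each reaction R = total / 2 = 60 / 2 = 30.0 kN

30.0 kN


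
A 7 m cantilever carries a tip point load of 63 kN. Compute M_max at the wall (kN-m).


For a cantilever with a point load at the free end:
M_max = P * L = 63 * 7 = 441 kN-m

441 kN-m


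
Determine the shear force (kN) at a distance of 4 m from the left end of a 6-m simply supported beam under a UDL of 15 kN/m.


R_A = w * L / 2 = 15 * 6 / 2 = 45.0 kN
V(x) = R_A - w * x = 45.0 - 15 * 4
= -15.0 kN

-15.0 kN


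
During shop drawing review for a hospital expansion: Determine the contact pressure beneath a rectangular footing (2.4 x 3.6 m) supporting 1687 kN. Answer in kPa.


A = 2.4 * 3.6 = 8.64 m^2
q = P / A = 1687 / 8.64
= 195.2546 kPa

195.2546 kPa


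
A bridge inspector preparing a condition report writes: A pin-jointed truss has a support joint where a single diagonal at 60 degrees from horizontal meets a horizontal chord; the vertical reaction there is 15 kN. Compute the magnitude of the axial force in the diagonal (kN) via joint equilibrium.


At the joint, only the diagonal has a vertical component, so vertical equilibrium gives:
F * sin(60) = 15
F = 15 / sin(60)
= 15 / 0.866025
= 17.32 kN

17.32 kN


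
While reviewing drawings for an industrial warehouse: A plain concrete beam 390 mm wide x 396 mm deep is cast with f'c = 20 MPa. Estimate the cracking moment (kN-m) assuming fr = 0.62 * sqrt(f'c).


fr = 0.62 * sqrt(20) = 0.62 * 4.4721 = 2.7727 MPa
I = 390 * 396^3 / 12 = 2018221920.0 mm^4
y_t = 198.0 mm
M_cr = fr * I / y_t = 2.7727 * 2018221920.0 / 198.0 N-mm
= 28.2625 kN-m

28.2625 kN-m


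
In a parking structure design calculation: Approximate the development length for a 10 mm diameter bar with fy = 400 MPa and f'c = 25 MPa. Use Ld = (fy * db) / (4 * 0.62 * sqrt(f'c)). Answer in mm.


Ld = (fy * db) / (4 * 0.62 * sqrt(f'c))
= (400 * 10) / (4 * 0.62 * sqrt(25))
= 4000 / 12.4
= 322.58 mm

322.58 mm


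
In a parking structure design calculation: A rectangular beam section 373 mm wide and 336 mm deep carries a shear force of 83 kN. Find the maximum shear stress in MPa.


A = b * h = 373 * 336 = 125328 mm^2
V = 83 kN = 83000.0 N
tau_max = 1.5 * V / A = 1.5 * 83000.0 / 125328
= 0.9934 MPa

0.9934 MPa


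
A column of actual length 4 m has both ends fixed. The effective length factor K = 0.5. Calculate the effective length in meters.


L_eff = K * L
= 0.5 * 4
= 2.0 m

2.0 m


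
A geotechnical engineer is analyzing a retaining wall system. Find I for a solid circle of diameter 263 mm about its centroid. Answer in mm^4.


r = d / 2 = 263 / 2 = 131.5 mm
I = pi * r^4 / 4 = pi * 131.5^4 / 4
= 234851258.98 mm^4

234851258.98 mm^4


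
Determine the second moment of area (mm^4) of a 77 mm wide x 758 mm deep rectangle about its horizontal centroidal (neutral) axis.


I = b * h^3 / 12
= 77 * 758^3 / 12
= 77 * 435519512 / 12
= 2794583535.33 mm^4

2794583535.33 mm^4


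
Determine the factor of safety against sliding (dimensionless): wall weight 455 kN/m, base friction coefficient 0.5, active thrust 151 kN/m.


Resisting force = mu * W = 0.5 * 455 = 227.5 kN/m
FOS = Resisting / Driving = 227.5 / 151
= 1.5066 (dimensionless)

1.5066 (dimensionless)


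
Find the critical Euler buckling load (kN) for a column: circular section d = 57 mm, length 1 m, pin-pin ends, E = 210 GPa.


I = pi * d^4 / 64 = 518166.49 mm^4
L = 1000.0 mm
P_cr = pi^2 * E * I / L^2
= 9.8696 * 210000.0 * 518166.49 / 1000.0^2
= 1073960.63 N = 1073.9606 kN

1073.9606 kN


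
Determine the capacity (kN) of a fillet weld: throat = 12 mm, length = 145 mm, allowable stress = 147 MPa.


Strength = throat * length * allowable stress
= 12 * 145 * 147 N
= 255780 N
= 255.78 kN

255.78 kN


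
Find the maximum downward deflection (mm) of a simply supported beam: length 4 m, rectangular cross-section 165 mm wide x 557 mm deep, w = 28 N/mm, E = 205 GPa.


I = 165 * 557^3 / 12 = 2376119528.75 mm^4
L = 4000.0 mm, w = 28 N/mm, E = 205000.0 MPa
delta = 5 * w * L^4 / (384 * E * I)
= 5 * 28 * 4000.0^4 / (384 * 205000.0 * 2376119528.75)
= 0.1916 mm

0.1916 mm


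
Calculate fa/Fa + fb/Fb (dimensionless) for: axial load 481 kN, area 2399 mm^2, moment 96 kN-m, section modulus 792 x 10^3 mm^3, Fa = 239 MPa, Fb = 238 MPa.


f_a = P / A = 481000.0 / 2399 = 200.5002 MPa
f_b = M / S = 96000000.0 / 792000.0 = 121.2121 MPa
Ratio = f_a / Fa + f_b / Fb
= 200.5002 / 239 + 121.2121 / 238
= 1.3482 (dimensionless)

1.3482 (dimensionless)


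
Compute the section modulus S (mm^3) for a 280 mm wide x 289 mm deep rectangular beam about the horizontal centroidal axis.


S = b * h^2 / 6
= 280 * 289^2 / 6
= 280 * 83521 / 6
= 3897646.67 mm^3

3897646.67 mm^3


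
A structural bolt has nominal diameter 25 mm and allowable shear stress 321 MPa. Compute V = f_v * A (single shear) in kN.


A = pi * d^2 / 4 = pi * 25^2 / 4 = 490.8739 mm^2
V = f_v * A / 1000 = 321 * 490.8739 / 1000
= 157.5705 kN

157.5705 kN


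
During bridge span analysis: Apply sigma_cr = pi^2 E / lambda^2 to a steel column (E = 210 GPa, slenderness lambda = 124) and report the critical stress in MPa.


sigma_cr = pi^2 * E / lambda^2
= 9.8696 * 210000.0 / 124^2
= 9.8696 * 210000.0 / 15376
= 134.7956 MPa

134.7956 MPa


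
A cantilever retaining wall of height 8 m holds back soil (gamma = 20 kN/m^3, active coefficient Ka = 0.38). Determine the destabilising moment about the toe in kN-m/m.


Pa = 0.5 * Ka * gamma * H^2
= 0.5 * 0.38 * 20 * 8^2
= 243.2 kN/m
Arm = H / 3 = 8 / 3 = 2.6667 m
Mo = Pa * arm = Pa * H / 3 = 243.2 * 8 / 3 = 648.5333 kN-m/m

648.5333 kN-m/m


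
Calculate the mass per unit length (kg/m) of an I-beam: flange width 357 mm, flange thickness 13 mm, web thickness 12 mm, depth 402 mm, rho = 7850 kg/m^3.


A_flanges = 2 * 357 * 13 = 9282 mm^2
A_web = (402 - 2 * 13) * 12 = 4512 mm^2
A_total = 9282 + 4512 = 13794 mm^2 = 0.013794 m^2
Weight = rho * A = 7850 * 0.013794 = 108.2829 kg/m

108.2829 kg/m


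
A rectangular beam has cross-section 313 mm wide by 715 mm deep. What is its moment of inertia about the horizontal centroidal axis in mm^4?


I = b * h^3 / 12
= 313 * 715^3 / 12
= 313 * 365525875 / 12
= 9534133239.58 mm^4

9534133239.58 mm^4


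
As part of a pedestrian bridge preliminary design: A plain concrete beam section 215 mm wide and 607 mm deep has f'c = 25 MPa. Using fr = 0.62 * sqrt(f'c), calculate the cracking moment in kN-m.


fr = 0.62 * sqrt(25) = 0.62 * 5.0 = 3.1 MPa
I = 215 * 607^3 / 12 = 4007036395.42 mm^4
y_t = 303.5 mm
M_cr = fr * I / y_t = 3.1 * 4007036395.42 / 303.5 N-mm
= 40.9285 kN-m

40.9285 kN-m


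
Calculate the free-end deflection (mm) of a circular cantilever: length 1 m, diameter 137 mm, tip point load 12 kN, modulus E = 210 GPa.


I = pi * d^4 / 64 = pi * 137^4 / 64 = 17292276.35 mm^4
L = 1000.0 mm, P = 12000.0 N, E = 210000.0 MPa
delta = P * L^3 / (3 * E * I)
= 12000.0 * 1000.0^3 / (3 * 210000.0 * 17292276.35)
= 1.1015 mm

1.1015 mm


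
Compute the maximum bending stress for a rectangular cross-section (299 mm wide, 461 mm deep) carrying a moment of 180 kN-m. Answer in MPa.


I = b * h^3 / 12 = 299 * 461^3 / 12 = 2441140176.58 mm^4
y = h / 2 = 461 / 2 = 230.5 mm
M = 180 kN-m = 180000000.0 N-mm
sigma = M * y / I = 180000000.0 * 230.5 / 2441140176.58
= 17.0 MPa

17.0 MPa


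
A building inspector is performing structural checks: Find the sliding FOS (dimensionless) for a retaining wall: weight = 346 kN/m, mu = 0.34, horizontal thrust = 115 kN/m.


Resisting force = mu * W = 0.34 * 346 = 117.64 kN/m
FOS = Resisting / Driving = 117.64 / 115
= 1.023 (dimensionless)

1.023 (dimensionless)


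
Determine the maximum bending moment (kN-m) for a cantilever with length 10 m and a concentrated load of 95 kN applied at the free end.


For a cantilever with a point load at the free end:
M_max = P * L = 95 * 10 = 950 kN-m

950 kN-m


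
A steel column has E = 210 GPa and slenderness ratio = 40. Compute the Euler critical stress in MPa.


sigma_cr = pi^2 * E / lambda^2
= 9.8696 * 210000.0 / 40^2
= 9.8696 * 210000.0 / 1600
= 1295.3856 MPa

1295.3856 MPa


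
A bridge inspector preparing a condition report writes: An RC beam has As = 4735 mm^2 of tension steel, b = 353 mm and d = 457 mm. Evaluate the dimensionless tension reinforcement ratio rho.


rho = As / (b * d)
= 4735 / (353 * 457)
= 4735 / 161321
= 0.029351 (dimensionless)

0.029351 (dimensionless)


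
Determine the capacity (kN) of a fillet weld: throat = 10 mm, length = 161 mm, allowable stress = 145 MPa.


Strength = throat * length * allowable stress
= 10 * 161 * 145 N
= 233450 N
= 233.45 kN

233.45 kN


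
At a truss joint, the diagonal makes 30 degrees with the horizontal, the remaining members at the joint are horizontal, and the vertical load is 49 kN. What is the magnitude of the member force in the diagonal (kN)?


At the joint, only the diagonal has a vertical component, so vertical equilibrium gives:
F * sin(30) = 49
F = 49 / sin(30)
= 49 / 0.5
= 98.0 kN

98.0 kN


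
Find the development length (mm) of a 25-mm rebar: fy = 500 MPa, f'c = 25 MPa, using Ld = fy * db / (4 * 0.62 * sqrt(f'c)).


Ld = (fy * db) / (4 * 0.62 * sqrt(f'c))
= (500 * 25) / (4 * 0.62 * sqrt(25))
= 12500 / 12.4
= 1008.06 mm

1008.06 mm


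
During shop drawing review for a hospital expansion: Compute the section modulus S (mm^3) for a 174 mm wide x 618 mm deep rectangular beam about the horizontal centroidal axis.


S = b * h^2 / 6
= 174 * 618^2 / 6
= 174 * 381924 / 6
= 11075796.0 mm^3

11075796.0 mm^3


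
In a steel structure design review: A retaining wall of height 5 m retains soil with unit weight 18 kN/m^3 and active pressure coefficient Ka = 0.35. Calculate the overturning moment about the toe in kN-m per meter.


Pa = 0.5 * Ka * gamma * H^2
= 0.5 * 0.35 * 18 * 5^2
= 78.75 kN/m
Arm = H / 3 = 5 / 3 = 1.6667 m
Mo = Pa * arm = Pa * H / 3 = 78.75 * 5 / 3 = 131.25 kN-m/m

131.25 kN-m/m


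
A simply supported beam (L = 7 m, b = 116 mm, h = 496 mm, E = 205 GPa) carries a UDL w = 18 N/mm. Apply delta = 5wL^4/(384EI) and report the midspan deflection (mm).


I = 116 * 496^3 / 12 = 1179564714.67 mm^4
L = 7000.0 mm, w = 18 N/mm, E = 205000.0 MPa
delta = 5 * w * L^4 / (384 * E * I)
= 5 * 18 * 7000.0^4 / (384 * 205000.0 * 1179564714.67)
= 2.3272 mm

2.3272 mm


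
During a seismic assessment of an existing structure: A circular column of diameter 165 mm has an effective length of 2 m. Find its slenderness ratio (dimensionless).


Radius of gyration r = d / 4 = 165 / 4 = 41.25 mm
L_eff = 2000.0 mm
Slenderness ratio = L / r = 2000.0 / 41.25 = 48.48 (dimensionless)

48.48 (dimensionless)


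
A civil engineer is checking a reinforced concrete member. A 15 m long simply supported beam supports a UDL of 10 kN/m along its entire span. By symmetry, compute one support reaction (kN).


Total load = w * L = 10 * 15 = 150 kN
By symmetry, each reaction R = total / 2 = 150 / 2 = 75.0 kN

75.0 kN


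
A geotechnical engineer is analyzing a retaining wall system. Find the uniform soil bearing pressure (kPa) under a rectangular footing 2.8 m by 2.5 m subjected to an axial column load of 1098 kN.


A = 2.8 * 2.5 = 7.0 m^2
q = P / A = 1098 / 7.0
= 156.8571 kPa

156.8571 kPa


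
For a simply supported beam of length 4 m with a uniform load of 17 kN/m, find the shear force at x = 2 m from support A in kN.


R_A = w * L / 2 = 17 * 4 / 2 = 34.0 kN
V(x) = R_A - w * x = 34.0 - 17 * 2
= 0.0 kN

0.0 kN


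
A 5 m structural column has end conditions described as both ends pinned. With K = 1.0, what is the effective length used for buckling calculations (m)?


L_eff = K * L
= 1.0 * 5
= 5.0 m

5.0 m


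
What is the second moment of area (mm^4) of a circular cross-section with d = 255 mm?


r = d / 2 = 255 / 2 = 127.5 mm
I = pi * r^4 / 4 = pi * 127.5^4 / 4
= 207553767.2 mm^4

207553767.2 mm^4


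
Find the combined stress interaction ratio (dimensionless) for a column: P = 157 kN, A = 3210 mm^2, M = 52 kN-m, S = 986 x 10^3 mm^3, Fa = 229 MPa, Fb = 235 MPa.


f_a = P / A = 157000.0 / 3210 = 48.9097 MPa
f_b = M / S = 52000000.0 / 986000.0 = 52.7383 MPa
Ratio = f_a / Fa + f_b / Fb
= 48.9097 / 229 + 52.7383 / 235
= 0.438 (dimensionless)

0.438 (dimensionless)


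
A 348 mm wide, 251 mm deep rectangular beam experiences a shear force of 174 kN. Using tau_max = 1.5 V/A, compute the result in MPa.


A = b * h = 348 * 251 = 87348 mm^2
V = 174 kN = 174000.0 N
tau_max = 1.5 * V / A = 1.5 * 174000.0 / 87348
= 2.988 MPa

2.988 MPa


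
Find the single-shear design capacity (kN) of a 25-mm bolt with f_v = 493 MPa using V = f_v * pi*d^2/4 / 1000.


A = pi * d^2 / 4 = pi * 25^2 / 4 = 490.8739 mm^2
V = f_v * A / 1000 = 493 * 490.8739 / 1000
= 242.0008 kN

242.0008 kN


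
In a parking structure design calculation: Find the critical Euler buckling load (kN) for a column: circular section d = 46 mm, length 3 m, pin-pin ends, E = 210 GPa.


I = pi * d^4 / 64 = 219786.61 mm^4
L = 3000.0 mm
P_cr = pi^2 * E * I / L^2
= 9.8696 * 210000.0 * 219786.61 / 3000.0^2
= 50614.83 N = 50.6148 kN

50.6148 kN


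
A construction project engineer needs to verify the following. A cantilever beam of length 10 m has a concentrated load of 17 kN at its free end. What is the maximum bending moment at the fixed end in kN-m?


For a cantilever with a point load at the free end:
M_max = P * L = 17 * 10 = 170 kN-m

170 kN-m


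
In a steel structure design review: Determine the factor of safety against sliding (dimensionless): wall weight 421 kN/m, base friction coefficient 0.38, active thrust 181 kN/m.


Resisting force = mu * W = 0.38 * 421 = 159.98 kN/m
FOS = Resisting / Driving = 159.98 / 181
= 0.8839 (dimensionless)

0.8839 (dimensionless)


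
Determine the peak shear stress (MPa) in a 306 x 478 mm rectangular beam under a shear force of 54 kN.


A = b * h = 306 * 478 = 146268 mm^2
V = 54 kN = 54000.0 N
tau_max = 1.5 * V / A = 1.5 * 54000.0 / 146268
= 0.5538 MPa

0.5538 MPa


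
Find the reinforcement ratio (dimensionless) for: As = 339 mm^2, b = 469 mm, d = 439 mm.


rho = As / (b * d)
= 339 / (469 * 439)
= 339 / 205891
= 0.001647 (dimensionless)

0.001647 (dimensionless)


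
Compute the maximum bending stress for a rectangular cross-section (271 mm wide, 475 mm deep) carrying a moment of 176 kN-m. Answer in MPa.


I = b * h^3 / 12 = 271 * 475^3 / 12 = 2420298177.08 mm^4
y = h / 2 = 475 / 2 = 237.5 mm
M = 176 kN-m = 176000000.0 N-mm
sigma = M * y / I = 176000000.0 * 237.5 / 2420298177.08
= 17.27 MPa

17.27 MPa


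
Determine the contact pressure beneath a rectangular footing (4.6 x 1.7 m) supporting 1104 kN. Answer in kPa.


A = 4.6 * 1.7 = 7.82 m^2
q = P / A = 1104 / 7.82
= 141.1765 kPa

141.1765 kPa


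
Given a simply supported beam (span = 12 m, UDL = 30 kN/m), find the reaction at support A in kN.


Total load = w * L = 30 * 12 = 360 kN
By symmetry, each reaction R = total / 2 = 360 / 2 = 180.0 kN

180.0 kN


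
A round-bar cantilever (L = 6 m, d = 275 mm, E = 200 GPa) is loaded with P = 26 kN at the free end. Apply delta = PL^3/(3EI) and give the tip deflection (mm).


I = pi * d^4 / 64 = pi * 275^4 / 64 = 280737658.94 mm^4
L = 6000.0 mm, P = 26000.0 N, E = 200000.0 MPa
delta = P * L^3 / (3 * E * I)
= 26000.0 * 6000.0^3 / (3 * 200000.0 * 280737658.94)
= 33.3407 mm

33.3407 mm


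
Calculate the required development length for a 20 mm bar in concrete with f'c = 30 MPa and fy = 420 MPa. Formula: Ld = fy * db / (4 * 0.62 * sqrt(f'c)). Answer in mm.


Ld = (fy * db) / (4 * 0.62 * sqrt(f'c))
= (420 * 20) / (4 * 0.62 * sqrt(30))
= 8400 / 13.5835
= 618.4 mm

618.4 mm


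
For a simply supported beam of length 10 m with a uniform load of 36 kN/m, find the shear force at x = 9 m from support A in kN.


R_A = w * L / 2 = 36 * 10 / 2 = 180.0 kN
V(x) = R_A - w * x = 180.0 - 36 * 9
= -144.0 kN

-144.0 kN


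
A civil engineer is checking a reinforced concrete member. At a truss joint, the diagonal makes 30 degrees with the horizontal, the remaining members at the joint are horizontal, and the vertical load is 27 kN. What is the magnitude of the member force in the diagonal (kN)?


At the joint, only the diagonal has a vertical component, so vertical equilibrium gives:
F * sin(30) = 27
F = 27 / sin(30)
= 27 / 0.5
= 54.0 kN

54.0 kN


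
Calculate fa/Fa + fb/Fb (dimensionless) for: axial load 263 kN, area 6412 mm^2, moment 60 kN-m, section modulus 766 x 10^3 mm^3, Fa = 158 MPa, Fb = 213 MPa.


f_a = P / A = 263000.0 / 6412 = 41.0168 MPa
f_b = M / S = 60000000.0 / 766000.0 = 78.329 MPa
Ratio = f_a / Fa + f_b / Fb
= 41.0168 / 158 + 78.329 / 213
= 0.6273 (dimensionless)

0.6273 (dimensionless)


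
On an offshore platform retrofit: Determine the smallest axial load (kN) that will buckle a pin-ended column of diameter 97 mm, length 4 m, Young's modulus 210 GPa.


I = pi * d^4 / 64 = 4345670.92 mm^4
L = 4000.0 mm
P_cr = pi^2 * E * I / L^2
= 9.8696 * 210000.0 * 4345670.92 / 4000.0^2
= 562931.94 N = 562.9319 kN

562.9319 kN


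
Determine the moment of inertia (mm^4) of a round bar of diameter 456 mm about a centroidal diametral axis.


r = d / 2 = 456 / 2 = 228.0 mm
I = pi * r^4 / 4 = pi * 228.0^4 / 4
= 2122409932.34 mm^4

2122409932.34 mm^4


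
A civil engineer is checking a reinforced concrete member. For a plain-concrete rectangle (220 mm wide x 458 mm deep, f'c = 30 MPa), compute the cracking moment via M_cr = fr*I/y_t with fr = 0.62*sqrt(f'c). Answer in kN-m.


fr = 0.62 * sqrt(30) = 0.62 * 5.4772 = 3.3959 MPa
I = 220 * 458^3 / 12 = 1761318386.67 mm^4
y_t = 229.0 mm
M_cr = fr * I / y_t = 3.3959 * 1761318386.67 / 229.0 N-mm
= 26.1189 kN-m

26.1189 kN-m


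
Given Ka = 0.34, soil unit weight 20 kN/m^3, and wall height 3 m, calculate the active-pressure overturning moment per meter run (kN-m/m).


Pa = 0.5 * Ka * gamma * H^2
= 0.5 * 0.34 * 20 * 3^2
= 30.6 kN/m
Arm = H / 3 = 3 / 3 = 1.0 m
Mo = Pa * arm = Pa * H / 3 = 30.6 * 3 / 3 = 30.6 kN-m/m

30.6 kN-m/m


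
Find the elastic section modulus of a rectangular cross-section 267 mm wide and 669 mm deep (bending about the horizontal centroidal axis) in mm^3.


S = b * h^2 / 6
= 267 * 669^2 / 6
= 267 * 447561 / 6
= 19916464.5 mm^3

19916464.5 mm^3


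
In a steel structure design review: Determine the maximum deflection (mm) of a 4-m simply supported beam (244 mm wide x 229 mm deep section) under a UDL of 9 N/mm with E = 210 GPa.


I = 244 * 229^3 / 12 = 244182776.33 mm^4
L = 4000.0 mm, w = 9 N/mm, E = 210000.0 MPa
delta = 5 * w * L^4 / (384 * E * I)
= 5 * 9 * 4000.0^4 / (384 * 210000.0 * 244182776.33)
= 0.585 mm

0.585 mm


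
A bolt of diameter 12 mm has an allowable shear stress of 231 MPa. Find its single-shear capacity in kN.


A = pi * d^2 / 4 = pi * 12^2 / 4 = 113.0973 mm^2
V = f_v * A / 1000 = 231 * 113.0973 / 1000
= 26.1255 kN

26.1255 kN


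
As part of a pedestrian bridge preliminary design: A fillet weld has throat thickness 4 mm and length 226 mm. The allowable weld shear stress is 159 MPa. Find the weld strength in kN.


Strength = throat * length * allowable stress
= 4 * 226 * 159 N
= 143736 N
= 143.74 kN

143.74 kN


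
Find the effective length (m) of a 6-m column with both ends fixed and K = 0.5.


L_eff = K * L
= 0.5 * 6
= 3.0 m

3.0 m


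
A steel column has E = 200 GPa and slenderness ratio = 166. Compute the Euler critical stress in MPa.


sigma_cr = pi^2 * E / lambda^2
= 9.8696 * 200000.0 / 166^2
= 9.8696 * 200000.0 / 27556
= 71.6331 MPa

71.6331 MPa


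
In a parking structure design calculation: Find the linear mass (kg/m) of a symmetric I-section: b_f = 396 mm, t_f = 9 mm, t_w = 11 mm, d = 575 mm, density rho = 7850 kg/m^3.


A_flanges = 2 * 396 * 9 = 7128 mm^2
A_web = (575 - 2 * 9) * 11 = 6127 mm^2
A_total = 7128 + 6127 = 13255 mm^2 = 0.013255 m^2
Weight = rho * A = 7850 * 0.013255 = 104.0517 kg/m

104.0517 kg/m


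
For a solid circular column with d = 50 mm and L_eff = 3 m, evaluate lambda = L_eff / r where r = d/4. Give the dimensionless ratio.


Radius of gyration r = d / 4 = 50 / 4 = 12.5 mm
L_eff = 3000.0 mm
Slenderness ratio = L / r = 3000.0 / 12.5 = 240.0 (dimensionless)

240.0 (dimensionless)


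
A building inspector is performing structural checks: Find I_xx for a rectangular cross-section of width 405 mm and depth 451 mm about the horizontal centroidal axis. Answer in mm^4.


I = b * h^3 / 12
= 405 * 451^3 / 12
= 405 * 91733851 / 12
= 3096017471.25 mm^4

3096017471.25 mm^4


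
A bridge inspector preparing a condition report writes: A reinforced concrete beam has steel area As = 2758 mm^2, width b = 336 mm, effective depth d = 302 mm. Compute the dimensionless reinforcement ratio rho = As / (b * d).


rho = As / (b * d)
= 2758 / (336 * 302)
= 2758 / 101472
= 0.02718 (dimensionless)

0.02718 (dimensionless)


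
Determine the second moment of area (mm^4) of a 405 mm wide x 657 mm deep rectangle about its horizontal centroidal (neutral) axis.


I = b * h^3 / 12
= 405 * 657^3 / 12
= 405 * 283593393 / 12
= 9571277013.75 mm^4

9571277013.75 mm^4


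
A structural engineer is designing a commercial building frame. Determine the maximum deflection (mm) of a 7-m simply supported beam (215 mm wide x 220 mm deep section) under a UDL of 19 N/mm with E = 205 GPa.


I = 215 * 220^3 / 12 = 190776666.67 mm^4
L = 7000.0 mm, w = 19 N/mm, E = 205000.0 MPa
delta = 5 * w * L^4 / (384 * E * I)
= 5 * 19 * 7000.0^4 / (384 * 205000.0 * 190776666.67)
= 15.1882 mm

15.1882 mm


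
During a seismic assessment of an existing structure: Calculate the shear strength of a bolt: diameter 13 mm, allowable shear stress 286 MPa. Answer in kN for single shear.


A = pi * d^2 / 4 = pi * 13^2 / 4 = 132.7323 mm^2
V = f_v * A / 1000 = 286 * 132.7323 / 1000
= 37.9614 kN

37.9614 kN


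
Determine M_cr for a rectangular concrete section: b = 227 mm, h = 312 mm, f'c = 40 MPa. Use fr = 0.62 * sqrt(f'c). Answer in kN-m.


fr = 0.62 * sqrt(40) = 0.62 * 6.3246 = 3.9212 MPa
I = 227 * 312^3 / 12 = 574524288.0 mm^4
y_t = 156.0 mm
M_cr = fr * I / y_t = 3.9212 * 574524288.0 / 156.0 N-mm
= 14.4413 kN-m

14.4413 kN-m


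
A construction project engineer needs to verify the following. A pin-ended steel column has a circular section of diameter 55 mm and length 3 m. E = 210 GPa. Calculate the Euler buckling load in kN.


I = pi * d^4 / 64 = 449180.25 mm^4
L = 3000.0 mm
P_cr = pi^2 * E * I / L^2
= 9.8696 * 210000.0 * 449180.25 / 3000.0^2
= 103442.07 N = 103.4421 kN

103.4421 kN


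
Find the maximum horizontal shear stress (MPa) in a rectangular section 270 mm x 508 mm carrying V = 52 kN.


A = b * h = 270 * 508 = 137160 mm^2
V = 52 kN = 52000.0 N
tau_max = 1.5 * V / A = 1.5 * 52000.0 / 137160
= 0.5687 MPa

0.5687 MPa


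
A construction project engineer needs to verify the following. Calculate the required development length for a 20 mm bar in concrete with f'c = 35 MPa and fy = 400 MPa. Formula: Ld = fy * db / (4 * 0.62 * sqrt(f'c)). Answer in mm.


Ld = (fy * db) / (4 * 0.62 * sqrt(f'c))
= (400 * 20) / (4 * 0.62 * sqrt(35))
= 8000 / 14.6719
= 545.26 mm

545.26 mm


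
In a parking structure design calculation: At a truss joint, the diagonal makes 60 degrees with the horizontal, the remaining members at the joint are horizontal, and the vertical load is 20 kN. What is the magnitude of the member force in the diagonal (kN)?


At the joint, only the diagonal has a vertical component, so vertical equilibrium gives:
F * sin(60) = 20
F = 20 / sin(60)
= 20 / 0.866025
= 23.09 kN

23.09 kN


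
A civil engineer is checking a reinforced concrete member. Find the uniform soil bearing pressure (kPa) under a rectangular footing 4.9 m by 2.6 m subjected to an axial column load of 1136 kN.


A = 4.9 * 2.6 = 12.74 m^2
q = P / A = 1136 / 12.74
= 89.168 kPa

89.168 kPa


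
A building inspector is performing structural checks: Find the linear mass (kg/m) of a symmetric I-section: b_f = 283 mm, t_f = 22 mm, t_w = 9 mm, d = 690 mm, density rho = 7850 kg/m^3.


A_flanges = 2 * 283 * 22 = 12452 mm^2
A_web = (690 - 2 * 22) * 9 = 5814 mm^2
A_total = 12452 + 5814 = 18266 mm^2 = 0.018266 m^2
Weight = rho * A = 7850 * 0.018266 = 143.3881 kg/m

143.3881 kg/m


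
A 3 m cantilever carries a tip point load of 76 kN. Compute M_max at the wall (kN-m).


For a cantilever with a point load at the free end:
M_max = P * L = 76 * 3 = 228 kN-m

228 kN-m


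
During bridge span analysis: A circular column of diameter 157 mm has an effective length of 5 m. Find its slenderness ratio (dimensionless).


Radius of gyration r = d / 4 = 157 / 4 = 39.25 mm
L_eff = 5000.0 mm
Slenderness ratio = L / r = 5000.0 / 39.25 = 127.39 (dimensionless)

127.39 (dimensionless)


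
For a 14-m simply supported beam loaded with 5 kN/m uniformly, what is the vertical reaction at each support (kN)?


Total load = w * L = 5 * 14 = 70 kN
By symmetry, each reaction R = total / 2 = 70 / 2 = 35.0 kN

35.0 kN


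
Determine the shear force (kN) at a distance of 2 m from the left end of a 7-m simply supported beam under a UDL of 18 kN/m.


R_A = w * L / 2 = 18 * 7 / 2 = 63.0 kN
V(x) = R_A - w * x = 63.0 - 18 * 2
= 27.0 kN

27.0 kN


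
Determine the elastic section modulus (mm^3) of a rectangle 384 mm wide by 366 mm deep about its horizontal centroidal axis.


S = b * h^2 / 6
= 384 * 366^2 / 6
= 384 * 133956 / 6
= 8573184.0 mm^3

8573184.0 mm^3


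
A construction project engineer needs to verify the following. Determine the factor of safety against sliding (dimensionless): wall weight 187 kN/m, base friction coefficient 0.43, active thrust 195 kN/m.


Resisting force = mu * W = 0.43 * 187 = 80.41 kN/m
FOS = Resisting / Driving = 80.41 / 195
= 0.4124 (dimensionless)

0.4124 (dimensionless)


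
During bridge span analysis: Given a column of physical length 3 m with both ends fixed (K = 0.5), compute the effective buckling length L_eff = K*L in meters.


L_eff = K * L
= 0.5 * 3
= 1.5 m

1.5 m


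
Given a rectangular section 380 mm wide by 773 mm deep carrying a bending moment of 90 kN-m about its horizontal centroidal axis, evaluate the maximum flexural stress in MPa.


I = b * h^3 / 12 = 380 * 773^3 / 12 = 14626514038.33 mm^4
y = h / 2 = 773 / 2 = 386.5 mm
M = 90 kN-m = 90000000.0 N-mm
sigma = M * y / I = 90000000.0 * 386.5 / 14626514038.33
= 2.38 MPa

2.38 MPa


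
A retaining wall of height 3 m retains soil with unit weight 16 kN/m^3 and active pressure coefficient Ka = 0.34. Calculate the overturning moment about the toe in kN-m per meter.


Pa = 0.5 * Ka * gamma * H^2
= 0.5 * 0.34 * 16 * 3^2
= 24.48 kN/m
Arm = H / 3 = 3 / 3 = 1.0 m
Mo = Pa * arm = Pa * H / 3 = 24.48 * 3 / 3 = 24.48 kN-m/m

24.48 kN-m/m


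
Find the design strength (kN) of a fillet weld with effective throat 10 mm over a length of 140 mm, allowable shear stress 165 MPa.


Strength = throat * length * allowable stress
= 10 * 140 * 165 N
= 231000 N
= 231.0 kN

231.0 kN


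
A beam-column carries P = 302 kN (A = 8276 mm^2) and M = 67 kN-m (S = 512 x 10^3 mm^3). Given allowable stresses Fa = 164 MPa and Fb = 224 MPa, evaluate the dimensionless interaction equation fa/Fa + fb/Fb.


f_a = P / A = 302000.0 / 8276 = 36.4911 MPa
f_b = M / S = 67000000.0 / 512000.0 = 130.8594 MPa
Ratio = f_a / Fa + f_b / Fb
= 36.4911 / 164 + 130.8594 / 224
= 0.8067 (dimensionless)

0.8067 (dimensionless)


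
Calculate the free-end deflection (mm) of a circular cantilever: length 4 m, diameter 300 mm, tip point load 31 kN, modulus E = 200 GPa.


I = pi * d^4 / 64 = pi * 300^4 / 64 = 397607820.22 mm^4
L = 4000.0 mm, P = 31000.0 N, E = 200000.0 MPa
delta = P * L^3 / (3 * E * I)
= 31000.0 * 4000.0^3 / (3 * 200000.0 * 397607820.22)
= 8.3164 mm

8.3164 mm


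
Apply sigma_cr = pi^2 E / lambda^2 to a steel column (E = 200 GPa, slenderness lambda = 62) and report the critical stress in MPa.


sigma_cr = pi^2 * E / lambda^2
= 9.8696 * 200000.0 / 62^2
= 9.8696 * 200000.0 / 3844
= 513.507 MPa

513.507 MPa


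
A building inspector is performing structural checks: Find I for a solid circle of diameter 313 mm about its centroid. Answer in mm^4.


r = d / 2 = 313 / 2 = 156.5 mm
I = pi * r^4 / 4 = pi * 156.5^4 / 4
= 471137039.8 mm^4

471137039.8 mm^4


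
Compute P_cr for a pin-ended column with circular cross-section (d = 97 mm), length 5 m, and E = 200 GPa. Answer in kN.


I = pi * d^4 / 64 = 4345670.92 mm^4
L = 5000.0 mm
P_cr = pi^2 * E * I / L^2
= 9.8696 * 200000.0 * 4345670.92 / 5000.0^2
= 343120.42 N = 343.1204 kN

343.1204 kN


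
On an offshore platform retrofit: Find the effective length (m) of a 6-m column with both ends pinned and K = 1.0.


L_eff = K * L
= 1.0 * 6
= 6.0 m

6.0 m


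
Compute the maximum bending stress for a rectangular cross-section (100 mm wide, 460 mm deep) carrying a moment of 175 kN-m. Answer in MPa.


I = b * h^3 / 12 = 100 * 460^3 / 12 = 811133333.33 mm^4
y = h / 2 = 460 / 2 = 230.0 mm
M = 175 kN-m = 175000000.0 N-mm
sigma = M * y / I = 175000000.0 * 230.0 / 811133333.33
= 49.62 MPa

49.62 MPa


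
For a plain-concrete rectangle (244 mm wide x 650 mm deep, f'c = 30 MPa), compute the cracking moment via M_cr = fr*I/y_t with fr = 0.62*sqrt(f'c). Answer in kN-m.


fr = 0.62 * sqrt(30) = 0.62 * 5.4772 = 3.3959 MPa
I = 244 * 650^3 / 12 = 5584041666.67 mm^4
y_t = 325.0 mm
M_cr = fr * I / y_t = 3.3959 * 5584041666.67 / 325.0 N-mm
= 58.3469 kN-m

58.3469 kN-m


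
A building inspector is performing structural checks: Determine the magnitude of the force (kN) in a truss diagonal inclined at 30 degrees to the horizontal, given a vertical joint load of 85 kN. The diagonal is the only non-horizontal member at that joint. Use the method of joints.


At the joint, only the diagonal has a vertical component, so vertical equilibrium gives:
F * sin(30) = 85
F = 85 / sin(30)
= 85 / 0.5
= 170.0 kN

170.0 kN


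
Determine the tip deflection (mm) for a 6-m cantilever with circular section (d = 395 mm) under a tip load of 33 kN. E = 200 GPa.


I = pi * d^4 / 64 = pi * 395^4 / 64 = 1194973518.81 mm^4
L = 6000.0 mm, P = 33000.0 N, E = 200000.0 MPa
delta = P * L^3 / (3 * E * I)
= 33000.0 * 6000.0^3 / (3 * 200000.0 * 1194973518.81)
= 9.9416 mm

9.9416 mm


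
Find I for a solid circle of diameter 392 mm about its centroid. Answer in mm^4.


r = d / 2 = 392 / 2 = 196.0 mm
I = pi * r^4 / 4 = pi * 196.0^4 / 4
= 1159082014.14 mm^4

1159082014.14 mm^4


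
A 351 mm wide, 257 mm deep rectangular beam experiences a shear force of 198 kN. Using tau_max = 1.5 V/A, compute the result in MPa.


A = b * h = 351 * 257 = 90207 mm^2
V = 198 kN = 198000.0 N
tau_max = 1.5 * V / A = 1.5 * 198000.0 / 90207
= 3.2924 MPa

3.2924 MPa


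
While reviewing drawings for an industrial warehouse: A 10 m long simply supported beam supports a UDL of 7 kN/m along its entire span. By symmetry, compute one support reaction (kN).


Total load = w * L = 7 * 10 = 70 kN
By symmetry, each reaction R = total / 2 = 70 / 2 = 35.0 kN

35.0 kN


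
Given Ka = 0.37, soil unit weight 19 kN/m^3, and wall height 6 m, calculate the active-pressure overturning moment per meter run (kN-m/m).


Pa = 0.5 * Ka * gamma * H^2
= 0.5 * 0.37 * 19 * 6^2
= 126.54 kN/m
Arm = H / 3 = 6 / 3 = 2.0 m
Mo = Pa * arm = Pa * H / 3 = 126.54 * 6 / 3 = 253.08 kN-m/m

253.08 kN-m/m


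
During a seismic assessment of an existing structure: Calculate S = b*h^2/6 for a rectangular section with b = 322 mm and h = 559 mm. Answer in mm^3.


S = b * h^2 / 6
= 322 * 559^2 / 6
= 322 * 312481 / 6
= 16769813.67 mm^3

16769813.67 mm^3


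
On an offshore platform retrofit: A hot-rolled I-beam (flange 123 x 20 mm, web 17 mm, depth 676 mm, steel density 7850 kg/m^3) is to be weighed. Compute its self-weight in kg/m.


A_flanges = 2 * 123 * 20 = 4920 mm^2
A_web = (676 - 2 * 20) * 17 = 10812 mm^2
A_total = 4920 + 10812 = 15732 mm^2 = 0.015732 m^2
Weight = rho * A = 7850 * 0.015732 = 123.4962 kg/m

123.4962 kg/m


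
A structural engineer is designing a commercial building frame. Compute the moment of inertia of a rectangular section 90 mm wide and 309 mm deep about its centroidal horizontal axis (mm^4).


I = b * h^3 / 12
= 90 * 309^3 / 12
= 90 * 29503629 / 12
= 221277217.5 mm^4

221277217.5 mm^4


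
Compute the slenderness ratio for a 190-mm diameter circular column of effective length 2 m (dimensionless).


Radius of gyration r = d / 4 = 190 / 4 = 47.5 mm
L_eff = 2000.0 mm
Slenderness ratio = L / r = 2000.0 / 47.5 = 42.11 (dimensionless)

42.11 (dimensionless)


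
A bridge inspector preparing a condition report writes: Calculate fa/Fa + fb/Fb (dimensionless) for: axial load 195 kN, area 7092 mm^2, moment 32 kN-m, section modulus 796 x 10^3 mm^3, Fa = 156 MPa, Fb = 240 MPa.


f_a = P / A = 195000.0 / 7092 = 27.4958 MPa
f_b = M / S = 32000000.0 / 796000.0 = 40.201 MPa
Ratio = f_a / Fa + f_b / Fb
= 27.4958 / 156 + 40.201 / 240
= 0.3438 (dimensionless)

0.3438 (dimensionless)


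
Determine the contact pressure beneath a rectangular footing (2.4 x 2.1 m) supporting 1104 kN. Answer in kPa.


A = 2.4 * 2.1 = 5.04 m^2
q = P / A = 1104 / 5.04
= 219.0476 kPa

219.0476 kPa


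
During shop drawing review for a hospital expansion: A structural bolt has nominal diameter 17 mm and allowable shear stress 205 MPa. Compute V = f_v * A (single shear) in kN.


A = pi * d^2 / 4 = pi * 17^2 / 4 = 226.9801 mm^2
V = f_v * A / 1000 = 205 * 226.9801 / 1000
= 46.5309 kN

46.5309 kN


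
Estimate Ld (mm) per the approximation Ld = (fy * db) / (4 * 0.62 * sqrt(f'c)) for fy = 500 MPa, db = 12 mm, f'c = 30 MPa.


Ld = (fy * db) / (4 * 0.62 * sqrt(f'c))
= (500 * 12) / (4 * 0.62 * sqrt(30))
= 6000 / 13.5835
= 441.71 mm

441.71 mm


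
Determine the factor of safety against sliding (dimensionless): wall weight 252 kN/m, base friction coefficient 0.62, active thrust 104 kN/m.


Resisting force = mu * W = 0.62 * 252 = 156.24 kN/m
FOS = Resisting / Driving = 156.24 / 104
= 1.5023 (dimensionless)

1.5023 (dimensionless)


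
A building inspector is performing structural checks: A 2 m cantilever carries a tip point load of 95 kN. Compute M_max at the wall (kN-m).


For a cantilever with a point load at the free end:
M_max = P * L = 95 * 2 = 190 kN-m

190 kN-m


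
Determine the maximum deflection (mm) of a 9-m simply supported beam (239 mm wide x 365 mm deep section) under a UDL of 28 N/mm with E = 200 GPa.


I = 239 * 365^3 / 12 = 968490239.58 mm^4
L = 9000.0 mm, w = 28 N/mm, E = 200000.0 MPa
delta = 5 * w * L^4 / (384 * E * I)
= 5 * 28 * 9000.0^4 / (384 * 200000.0 * 968490239.58)
= 12.3493 mm

12.3493 mm


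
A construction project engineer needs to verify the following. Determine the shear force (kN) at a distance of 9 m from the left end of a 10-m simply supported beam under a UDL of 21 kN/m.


R_A = w * L / 2 = 21 * 10 / 2 = 105.0 kN
V(x) = R_A - w * x = 105.0 - 21 * 9
= -84.0 kN

-84.0 kN


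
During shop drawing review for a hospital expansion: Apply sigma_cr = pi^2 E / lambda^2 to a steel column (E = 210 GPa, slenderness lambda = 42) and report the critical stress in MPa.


sigma_cr = pi^2 * E / lambda^2
= 9.8696 * 210000.0 / 42^2
= 9.8696 * 210000.0 / 1764
= 1174.9529 MPa

1174.9529 MPa


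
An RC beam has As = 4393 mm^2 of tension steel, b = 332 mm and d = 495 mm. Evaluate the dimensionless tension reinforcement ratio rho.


rho = As / (b * d)
= 4393 / (332 * 495)
= 4393 / 164340
= 0.026731 (dimensionless)

0.026731 (dimensionless)


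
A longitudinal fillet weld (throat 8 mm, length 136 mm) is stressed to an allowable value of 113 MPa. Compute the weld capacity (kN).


Strength = throat * length * allowable stress
= 8 * 136 * 113 N
= 122944 N
= 122.94 kN

122.94 kN


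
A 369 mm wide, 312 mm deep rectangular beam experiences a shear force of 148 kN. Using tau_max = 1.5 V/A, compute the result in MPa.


A = b * h = 369 * 312 = 115128 mm^2
V = 148 kN = 148000.0 N
tau_max = 1.5 * V / A = 1.5 * 148000.0 / 115128
= 1.9283 MPa

1.9283 MPa


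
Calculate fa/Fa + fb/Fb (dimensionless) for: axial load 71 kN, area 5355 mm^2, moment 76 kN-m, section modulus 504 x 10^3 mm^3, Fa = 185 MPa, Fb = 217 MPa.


f_a = P / A = 71000.0 / 5355 = 13.2586 MPa
f_b = M / S = 76000000.0 / 504000.0 = 150.7937 MPa
Ratio = f_a / Fa + f_b / Fb
= 13.2586 / 185 + 150.7937 / 217
= 0.7666 (dimensionless)

0.7666 (dimensionless)


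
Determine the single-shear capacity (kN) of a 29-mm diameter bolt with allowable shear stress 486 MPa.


A = pi * d^2 / 4 = pi * 29^2 / 4 = 660.5199 mm^2
V = f_v * A / 1000 = 486 * 660.5199 / 1000
= 321.0126 kN

321.0126 kN


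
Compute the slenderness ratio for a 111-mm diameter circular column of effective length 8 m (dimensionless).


Radius of gyration r = d / 4 = 111 / 4 = 27.75 mm
L_eff = 8000.0 mm
Slenderness ratio = L / r = 8000.0 / 27.75 = 288.29 (dimensionless)

288.29 (dimensionless)


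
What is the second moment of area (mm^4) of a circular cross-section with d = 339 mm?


r = d / 2 = 339 / 2 = 169.5 mm
I = pi * r^4 / 4 = pi * 169.5^4 / 4
= 648289058.0 mm^4

648289058.0 mm^4


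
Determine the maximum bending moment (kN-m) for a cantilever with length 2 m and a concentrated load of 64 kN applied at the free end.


For a cantilever with a point load at the free end:
M_max = P * L = 64 * 2 = 128 kN-m

128 kN-m


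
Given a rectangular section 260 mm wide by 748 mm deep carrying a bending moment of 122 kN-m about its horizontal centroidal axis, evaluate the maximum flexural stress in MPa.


I = b * h^3 / 12 = 260 * 748^3 / 12 = 9067694826.67 mm^4
y = h / 2 = 748 / 2 = 374.0 mm
M = 122 kN-m = 122000000.0 N-mm
sigma = M * y / I = 122000000.0 * 374.0 / 9067694826.67
= 5.03 MPa

5.03 MPa


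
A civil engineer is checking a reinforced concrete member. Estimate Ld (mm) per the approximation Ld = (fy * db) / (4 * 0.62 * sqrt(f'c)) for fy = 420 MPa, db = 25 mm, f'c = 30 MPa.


Ld = (fy * db) / (4 * 0.62 * sqrt(f'c))
= (420 * 25) / (4 * 0.62 * sqrt(30))
= 10500 / 13.5835
= 773.0 mm

773.0 mm


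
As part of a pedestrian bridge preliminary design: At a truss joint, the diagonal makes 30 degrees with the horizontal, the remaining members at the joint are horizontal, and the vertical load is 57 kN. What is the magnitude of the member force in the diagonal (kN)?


At the joint, only the diagonal has a vertical component, so vertical equilibrium gives:
F * sin(30) = 57
F = 57 / sin(30)
= 57 / 0.5
= 114.0 kN

114.0 kN


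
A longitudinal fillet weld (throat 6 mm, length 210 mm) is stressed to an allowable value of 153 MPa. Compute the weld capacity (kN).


Strength = throat * length * allowable stress
= 6 * 210 * 153 N
= 192780 N
= 192.78 kN

192.78 kN


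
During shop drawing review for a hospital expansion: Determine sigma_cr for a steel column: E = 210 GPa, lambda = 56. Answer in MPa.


sigma_cr = pi^2 * E / lambda^2
= 9.8696 * 210000.0 / 56^2
= 9.8696 * 210000.0 / 3136
= 660.911 MPa

660.911 MPa


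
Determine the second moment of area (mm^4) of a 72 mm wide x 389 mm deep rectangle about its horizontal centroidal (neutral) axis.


I = b * h^3 / 12
= 72 * 389^3 / 12
= 72 * 58863869 / 12
= 353183214.0 mm^4

353183214.0 mm^4


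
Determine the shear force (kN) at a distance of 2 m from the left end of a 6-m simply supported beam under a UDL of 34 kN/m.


R_A = w * L / 2 = 34 * 6 / 2 = 102.0 kN
V(x) = R_A - w * x = 102.0 - 34 * 2
= 34.0 kN

34.0 kN


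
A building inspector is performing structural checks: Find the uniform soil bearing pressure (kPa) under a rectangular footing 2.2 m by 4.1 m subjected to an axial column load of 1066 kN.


A = 2.2 * 4.1 = 9.02 m^2
q = P / A = 1066 / 9.02
= 118.1818 kPa

118.1818 kPa
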